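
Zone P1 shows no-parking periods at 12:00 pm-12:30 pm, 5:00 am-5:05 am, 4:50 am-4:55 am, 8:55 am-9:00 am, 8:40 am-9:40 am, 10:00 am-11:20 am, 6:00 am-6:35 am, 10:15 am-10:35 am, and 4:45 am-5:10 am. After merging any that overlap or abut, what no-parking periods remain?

Sort by start: 4:45 am-5:10 am, 4:50 am-4:55 am, 5:00 am-5:05 am, 6:00 am-6:35 am, 8:40 am-9:40 am, 8:55 am-9:00 am, 10:00 am-11:20 am, 10:15 am-10:35 am, 12:00 pm-12:30 pm.
4:50 am-4:55 am overlaps/touches 4:45 am-5:10 am → extend to 4:45 am-5:10 am.
5:00 am-5:05 am overlaps/touches 4:45 am-5:10 am → extend to 4:45 am-5:10 am.
6:00 am-6:35 am is disjoint → start new block.
8:40 am-9:40 am is disjoint → start new block.
8:55 am-9:00 am overlaps/touches 8:40 am-9:40 am → extend to 8:40 am-9:40 am.
10:00 am-11:20 am is disjoint → start new block.
10:15 am-10:35 am overlaps/touches 10:00 am-11:20 am → extend to 10:00 am-11:20 am.
12:00 pm-12:30 pm is disjoint → start new block.

4:45 am-5:10 am, 6:00 am-6:35 am, 8:40 am-9:40 am, 10:00 am-11:20 am, 12:00 pm-12:30 pm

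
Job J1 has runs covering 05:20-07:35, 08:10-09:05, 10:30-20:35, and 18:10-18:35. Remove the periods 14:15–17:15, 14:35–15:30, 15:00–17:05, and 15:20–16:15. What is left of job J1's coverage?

First set merges to 05:20–07:35, 08:10–09:05, 10:30–20:35.
Second set merges to 14:15–17:15.
05:20–07:35: nothing removed.
08:10–09:05: nothing removed.
10:30–20:35 \ B = 10:30–14:15, 17:15–20:35.

05:20–07:35, 08:10–09:05, 10:30–14:15, 17:15–20:35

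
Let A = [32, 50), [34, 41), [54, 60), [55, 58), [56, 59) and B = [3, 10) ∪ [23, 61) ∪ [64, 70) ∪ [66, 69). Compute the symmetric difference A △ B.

Merge the first list: [32, 50), [54, 60).
Merge the second list: [3, 10), [23, 61), [64, 70).
Only in the first: none.
Only in the second: [3, 10), [23, 32), [50, 54), [60, 61), [64, 70).
Together these are the periods covered by exactly one.

[3, 10) ∪ [23, 32) ∪ [50, 54) ∪ [60, 61) ∪ [64, 70)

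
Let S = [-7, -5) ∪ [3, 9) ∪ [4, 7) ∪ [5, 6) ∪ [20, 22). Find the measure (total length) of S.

Merged: [-7, -5), [3, 9), [20, 22).
Lengths: 2 + 6 + 2 = 10.

10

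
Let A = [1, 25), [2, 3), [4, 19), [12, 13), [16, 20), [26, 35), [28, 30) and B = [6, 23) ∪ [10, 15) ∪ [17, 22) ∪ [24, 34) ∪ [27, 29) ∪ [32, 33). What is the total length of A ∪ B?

First set merges to [1, 25), [26, 35).
Second set merges to [6, 23), [24, 34).
A ∪ B = [1, 35).
Total: 34.

34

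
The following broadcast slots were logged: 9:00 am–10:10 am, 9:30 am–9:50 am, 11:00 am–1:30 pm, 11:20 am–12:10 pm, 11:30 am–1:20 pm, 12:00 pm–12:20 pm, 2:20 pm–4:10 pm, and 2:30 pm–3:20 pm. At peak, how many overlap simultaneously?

At 12:00 pm, 4 of the intervals are simultaneously active.
No point has more.

4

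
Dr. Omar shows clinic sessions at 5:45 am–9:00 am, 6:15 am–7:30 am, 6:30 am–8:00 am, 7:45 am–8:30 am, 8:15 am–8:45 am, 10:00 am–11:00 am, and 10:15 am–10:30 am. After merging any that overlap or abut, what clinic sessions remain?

6:15 am-7:30 am overlaps/touches 5:45 am-9:00 am → extend to 5:45 am-9:00 am.
6:30 am-8:00 am overlaps/touches 5:45 am-9:00 am → extend to 5:45 am-9:00 am.
7:45 am-8:30 am overlaps/touches 5:45 am-9:00 am → extend to 5:45 am-9:00 am.
8:15 am-8:45 am overlaps/touches 5:45 am-9:00 am → extend to 5:45 am-9:00 am.
10:00 am-11:00 am is disjoint → start new block.
10:15 am-10:30 am overlaps/touches 10:00 am-11:00 am → extend to 10:00 am-11:00 am.

5:45 am-9:00 am, 10:00 am-11:00 am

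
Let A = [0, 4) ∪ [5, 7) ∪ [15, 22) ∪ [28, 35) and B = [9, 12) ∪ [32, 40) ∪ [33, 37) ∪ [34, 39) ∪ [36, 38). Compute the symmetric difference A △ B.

B, merged: [9, 12), [32, 40).
A \ B = [0, 4), [5, 7), [15, 22), [28, 32).
B \ A = [9, 12), [35, 40).
Union of the two gives the symmetric difference.

[0, 4) ∪ [5, 7) ∪ [9, 12) ∪ [15, 22) ∪ [28, 32) ∪ [35, 40)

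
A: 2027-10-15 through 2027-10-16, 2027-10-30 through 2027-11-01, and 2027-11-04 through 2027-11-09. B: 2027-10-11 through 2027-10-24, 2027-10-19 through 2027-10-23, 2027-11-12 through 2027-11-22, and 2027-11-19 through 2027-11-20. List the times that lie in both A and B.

2027-10-15 through 2027-10-16

Merge the second list: 2027-10-11 through 2027-10-24, 2027-11-12 through 2027-11-22.
2027-10-15 through 2027-10-16 meets the second set on 2027-10-15 through 2027-10-16.
2027-10-30 through 2027-11-01: no overlap with the second set.
2027-11-04 through 2027-11-09: no overlap with the second set.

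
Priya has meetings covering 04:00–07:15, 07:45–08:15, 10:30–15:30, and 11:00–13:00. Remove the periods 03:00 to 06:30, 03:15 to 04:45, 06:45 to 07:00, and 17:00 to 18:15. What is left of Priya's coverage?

A, merged: 04:00-07:15, 07:45-08:15, 10:30-15:30.
B, merged: 03:00-06:30, 06:45-07:00, 17:00-18:15.
04:00-07:15 minus B → 06:30-06:45, 07:00-07:15.
07:45-08:15: no B overlap → unchanged.
10:30-15:30: no B overlap → unchanged.

06:30-06:45, 07:00-07:15, 07:45-08:15, 10:30-15:30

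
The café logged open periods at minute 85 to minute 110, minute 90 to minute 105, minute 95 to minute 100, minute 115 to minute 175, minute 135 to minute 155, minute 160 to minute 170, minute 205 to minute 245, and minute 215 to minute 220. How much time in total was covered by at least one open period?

125 minutes

Merged: minute 85 to minute 110, minute 115 to minute 175, minute 205 to minute 245.
Lengths: 25 minutes + 60 minutes + 40 minutes = 125 minutes.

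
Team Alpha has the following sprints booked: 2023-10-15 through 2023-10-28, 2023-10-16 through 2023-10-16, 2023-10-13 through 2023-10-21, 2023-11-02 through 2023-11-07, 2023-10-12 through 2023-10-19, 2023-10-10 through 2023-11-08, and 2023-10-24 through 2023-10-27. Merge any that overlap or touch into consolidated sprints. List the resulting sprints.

2023-10-10 through 2023-11-08

Sort by start: 2023-10-10 through 2023-11-08, 2023-10-12 through 2023-10-19, 2023-10-13 through 2023-10-21, 2023-10-15 through 2023-10-28, 2023-10-16 through 2023-10-16, 2023-10-24 through 2023-10-27, 2023-11-02 through 2023-11-07.
2023-10-12 through 2023-10-19 overlaps/touches 2023-10-10 through 2023-11-08 → extend to 2023-10-10 through 2023-11-08.
2023-10-13 through 2023-10-21 overlaps/touches 2023-10-10 through 2023-11-08 → extend to 2023-10-10 through 2023-11-08.
2023-10-15 through 2023-10-28 overlaps/touches 2023-10-10 through 2023-11-08 → extend to 2023-10-10 through 2023-11-08.
2023-10-16 through 2023-10-16 overlaps/touches 2023-10-10 through 2023-11-08 → extend to 2023-10-10 through 2023-11-08.
2023-10-24 through 2023-10-27 overlaps/touches 2023-10-10 through 2023-11-08 → extend to 2023-10-10 through 2023-11-08.
2023-11-02 through 2023-11-07 overlaps/touches 2023-10-10 through 2023-11-08 → extend to 2023-10-10 through 2023-11-08.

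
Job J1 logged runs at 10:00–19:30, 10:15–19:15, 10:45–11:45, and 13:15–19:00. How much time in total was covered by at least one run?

Merged: 10:00–19:30.
Length: 9 h 30 min.

9 h 30 min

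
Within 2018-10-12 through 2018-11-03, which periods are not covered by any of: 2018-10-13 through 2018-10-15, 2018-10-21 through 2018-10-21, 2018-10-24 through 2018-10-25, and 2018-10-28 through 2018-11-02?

Covered (merged): 2018-10-13 through 2018-10-15, 2018-10-21 through 2018-10-21, 2018-10-24 through 2018-10-25, 2018-10-28 through 2018-11-02.
Gaps within 2018-10-12 through 2018-11-03: 2018-10-12 through 2018-10-12, 2018-10-16 through 2018-10-20, 2018-10-22 through 2018-10-23, 2018-10-26 through 2018-10-27, 2018-11-03 through 2018-11-03.

2018-10-12 through 2018-10-12, 2018-10-16 through 2018-10-20, 2018-10-22 through 2018-10-23, 2018-10-26 through 2018-10-27, 2018-11-03 through 2018-11-03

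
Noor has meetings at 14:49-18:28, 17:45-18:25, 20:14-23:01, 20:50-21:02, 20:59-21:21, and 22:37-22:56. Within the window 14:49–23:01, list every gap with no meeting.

Covered (merged): 14:49-18:28, 20:14-23:01.
Gaps within 14:49-23:01: 18:28-20:14.

18:28-20:14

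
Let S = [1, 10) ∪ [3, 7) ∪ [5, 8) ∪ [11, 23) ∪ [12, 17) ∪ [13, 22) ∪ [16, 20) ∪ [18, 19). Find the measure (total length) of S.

21

Merged: [1, 10), [11, 23).
Lengths: 9 + 12 = 21.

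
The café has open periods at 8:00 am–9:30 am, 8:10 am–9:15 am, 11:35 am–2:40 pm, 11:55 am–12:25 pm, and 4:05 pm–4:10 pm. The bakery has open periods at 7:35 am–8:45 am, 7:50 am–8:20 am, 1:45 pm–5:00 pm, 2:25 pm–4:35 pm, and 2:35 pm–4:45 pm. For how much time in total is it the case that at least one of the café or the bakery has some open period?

Merge the first list: 8:00 am–9:30 am, 11:35 am–2:40 pm, 4:05 pm–4:10 pm.
Merge the second list: 7:35 am–8:45 am, 1:45 pm–5:00 pm.
A ∪ B = 7:35 am–9:30 am, 11:35 am–5:00 pm.
Total: 1 h 55 min + 5 h 25 min = 7 h 20 min.

7 h 20 min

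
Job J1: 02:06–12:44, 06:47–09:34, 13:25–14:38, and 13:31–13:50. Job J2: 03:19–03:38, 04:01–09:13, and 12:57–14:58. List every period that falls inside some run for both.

A, merged: 02:06–12:44, 13:25–14:38.
02:06–12:44 meets the second set on 03:19–03:38, 04:01–09:13.
13:25–14:38 meets the second set on 13:25–14:38.

03:19–03:38, 04:01–09:13, 13:25–14:38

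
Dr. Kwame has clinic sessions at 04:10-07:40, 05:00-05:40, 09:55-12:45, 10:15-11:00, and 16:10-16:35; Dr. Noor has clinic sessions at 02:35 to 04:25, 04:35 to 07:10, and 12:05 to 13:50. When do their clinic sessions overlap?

A, merged: 04:10–07:40, 09:55–12:45, 16:10–16:35.
04:10–07:40 ∩ B → 04:10–04:25, 04:35–07:10.
09:55–12:45 ∩ B → 12:05–12:45.
16:10–16:35 meets no B interval.

04:10–04:25, 04:35–07:10, 12:05–12:45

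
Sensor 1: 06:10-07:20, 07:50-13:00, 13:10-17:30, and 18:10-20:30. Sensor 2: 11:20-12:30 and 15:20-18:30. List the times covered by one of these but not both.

06:10-07:20, 07:50-11:20, 12:30-13:00, 13:10-15:20, 17:30-18:10, 18:30-20:30

A \ B = 06:10-07:20, 07:50-11:20, 12:30-13:00, 13:10-15:20, 18:30-20:30.
B \ A = 17:30-18:10.
Union of the two gives the symmetric difference.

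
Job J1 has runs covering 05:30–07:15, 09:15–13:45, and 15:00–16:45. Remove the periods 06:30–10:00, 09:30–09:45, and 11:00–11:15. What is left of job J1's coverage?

05:30–06:30, 10:00–11:00, 11:15–13:45, 15:00–16:45

Merge the second list: 06:30–10:00, 11:00–11:15.
05:30–07:15 minus B → 05:30–06:30.
09:15–13:45 minus B → 10:00–11:00, 11:15–13:45.
15:00–16:45: no B overlap → unchanged.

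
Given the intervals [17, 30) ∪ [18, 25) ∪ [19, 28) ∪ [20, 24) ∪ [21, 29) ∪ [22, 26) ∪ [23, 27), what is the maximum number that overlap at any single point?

7

Sweep endpoints in order; track running count of active intervals.
Peak of 7 reached at 23.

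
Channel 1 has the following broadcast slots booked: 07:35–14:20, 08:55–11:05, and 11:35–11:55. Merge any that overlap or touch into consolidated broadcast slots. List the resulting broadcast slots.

08:55–11:05 overlaps/touches 07:35–14:20 → extend to 07:35–14:20.
11:35–11:55 overlaps/touches 07:35–14:20 → extend to 07:35–14:20.

07:35–14:20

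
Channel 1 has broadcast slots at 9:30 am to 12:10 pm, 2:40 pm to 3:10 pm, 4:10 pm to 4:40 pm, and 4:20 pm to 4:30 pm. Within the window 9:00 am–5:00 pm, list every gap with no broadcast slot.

9:00 am–9:30 am, 12:10 pm–2:40 pm, 3:10 pm–4:10 pm, 4:40 pm–5:00 pm

The merged coverage is 9:30 am–12:10 pm, 2:40 pm–3:10 pm, 4:10 pm–4:40 pm.
Uncovered inside 9:00 am–5:00 pm: 9:00 am–9:30 am, 12:10 pm–2:40 pm, 3:10 pm–4:10 pm, 4:40 pm–5:00 pm.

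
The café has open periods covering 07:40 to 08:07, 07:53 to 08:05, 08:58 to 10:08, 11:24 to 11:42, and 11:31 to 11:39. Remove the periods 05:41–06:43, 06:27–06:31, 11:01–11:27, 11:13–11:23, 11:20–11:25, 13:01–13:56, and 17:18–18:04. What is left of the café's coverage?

07:40-08:07, 08:58-10:08, 11:27-11:42

First set merges to 07:40-08:07, 08:58-10:08, 11:24-11:42.
Second set merges to 05:41-06:43, 11:01-11:27, 13:01-13:56, 17:18-18:04.
07:40-08:07 is untouched.
08:58-10:08 is untouched.
11:24-11:42 with B removed leaves 11:27-11:42.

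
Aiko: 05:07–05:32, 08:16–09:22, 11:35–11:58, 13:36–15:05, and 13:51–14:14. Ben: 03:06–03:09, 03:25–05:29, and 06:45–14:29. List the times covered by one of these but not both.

03:06–03:09, 03:25–05:07, 05:29–05:32, 06:45–08:16, 09:22–11:35, 11:58–13:36, 14:29–15:05

Merge the first list: 05:07–05:32, 08:16–09:22, 11:35–11:58, 13:36–15:05.
Only in the first: 05:29–05:32, 14:29–15:05.
Only in the second: 03:06–03:09, 03:25–05:07, 06:45–08:16, 09:22–11:35, 11:58–13:36.
Together these are the periods covered by exactly one.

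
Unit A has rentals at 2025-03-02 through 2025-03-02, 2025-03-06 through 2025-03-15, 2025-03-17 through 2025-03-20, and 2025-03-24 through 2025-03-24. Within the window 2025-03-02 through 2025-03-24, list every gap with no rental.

The merged coverage is 2025-03-02 through 2025-03-02, 2025-03-06 through 2025-03-15, 2025-03-17 through 2025-03-20, 2025-03-24 through 2025-03-24.
Complement within 2025-03-02 through 2025-03-24: 2025-03-03 through 2025-03-05, 2025-03-16 through 2025-03-16, 2025-03-21 through 2025-03-23.

2025-03-03 through 2025-03-05, 2025-03-16 through 2025-03-16, 2025-03-21 through 2025-03-23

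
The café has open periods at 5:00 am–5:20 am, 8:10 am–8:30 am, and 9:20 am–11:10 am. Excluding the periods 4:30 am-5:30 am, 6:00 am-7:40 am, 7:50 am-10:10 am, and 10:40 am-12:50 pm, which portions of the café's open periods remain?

10:10 am–10:40 am

5:00 am–5:20 am: entirely removed.
8:10 am–8:30 am: entirely removed.
9:20 am–11:10 am \ B = 10:10 am–10:40 am.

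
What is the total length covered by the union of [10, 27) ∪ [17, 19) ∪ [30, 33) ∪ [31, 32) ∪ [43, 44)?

21

Merged: [10, 27), [30, 33), [43, 44).
Lengths: 17 + 3 + 1 = 21.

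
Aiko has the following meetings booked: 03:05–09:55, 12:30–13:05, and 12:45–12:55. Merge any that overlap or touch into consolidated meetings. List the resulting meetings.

12:30-13:05 is disjoint → start new block.
12:45-12:55 overlaps/touches 12:30-13:05 → extend to 12:30-13:05.

03:05-09:55, 12:30-13:05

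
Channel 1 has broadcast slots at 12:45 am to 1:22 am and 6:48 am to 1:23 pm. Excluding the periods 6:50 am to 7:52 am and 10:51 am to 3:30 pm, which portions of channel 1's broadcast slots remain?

12:45 am–1:22 am, 6:48 am–6:50 am, 7:52 am–10:51 am

12:45 am–1:22 am is untouched.
6:48 am–1:23 pm with B removed leaves 6:48 am–6:50 am, 7:52 am–10:51 am.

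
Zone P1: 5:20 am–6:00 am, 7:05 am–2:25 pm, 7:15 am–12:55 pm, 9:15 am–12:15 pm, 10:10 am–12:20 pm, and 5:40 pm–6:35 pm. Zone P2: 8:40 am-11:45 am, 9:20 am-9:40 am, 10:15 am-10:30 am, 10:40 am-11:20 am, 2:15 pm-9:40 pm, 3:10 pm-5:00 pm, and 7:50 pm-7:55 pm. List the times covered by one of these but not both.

5:20 am–6:00 am, 7:05 am–8:40 am, 11:45 am–2:15 pm, 2:25 pm–5:40 pm, 6:35 pm–9:40 pm

First set merges to 5:20 am–6:00 am, 7:05 am–2:25 pm, 5:40 pm–6:35 pm.
Second set merges to 8:40 am–11:45 am, 2:15 pm–9:40 pm.
A but not B: 5:20 am–6:00 am, 7:05 am–8:40 am, 11:45 am–2:15 pm.
B but not A: 2:25 pm–5:40 pm, 6:35 pm–9:40 pm.
Combining gives A △ B.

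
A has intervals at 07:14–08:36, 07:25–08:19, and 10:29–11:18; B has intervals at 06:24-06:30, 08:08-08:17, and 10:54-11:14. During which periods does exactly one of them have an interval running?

Merge the first list: 07:14–08:36, 10:29–11:18.
Only in the first: 07:14–08:08, 08:17–08:36, 10:29–10:54, 11:14–11:18.
Only in the second: 06:24–06:30.
Together these are the periods covered by exactly one.

06:24–06:30, 07:14–08:08, 08:17–08:36, 10:29–10:54, 11:14–11:18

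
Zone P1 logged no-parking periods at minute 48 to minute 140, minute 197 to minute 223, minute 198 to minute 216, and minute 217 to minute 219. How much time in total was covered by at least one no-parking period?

118 minutes

Merged: minute 48 to minute 140, minute 197 to minute 223.
Lengths: 92 minutes + 26 minutes = 118 minutes.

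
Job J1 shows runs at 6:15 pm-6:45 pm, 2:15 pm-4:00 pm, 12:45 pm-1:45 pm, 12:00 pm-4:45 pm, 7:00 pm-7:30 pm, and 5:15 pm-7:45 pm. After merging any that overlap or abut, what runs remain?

Sort by start: 12:00 pm–4:45 pm, 12:45 pm–1:45 pm, 2:15 pm–4:00 pm, 5:15 pm–7:45 pm, 6:15 pm–6:45 pm, 7:00 pm–7:30 pm.
12:45 pm–1:45 pm overlaps/touches 12:00 pm–4:45 pm → extend to 12:00 pm–4:45 pm.
2:15 pm–4:00 pm overlaps/touches 12:00 pm–4:45 pm → extend to 12:00 pm–4:45 pm.
5:15 pm–7:45 pm is disjoint → start new block.
6:15 pm–6:45 pm overlaps/touches 5:15 pm–7:45 pm → extend to 5:15 pm–7:45 pm.
7:00 pm–7:30 pm overlaps/touches 5:15 pm–7:45 pm → extend to 5:15 pm–7:45 pm.

12:00 pm–4:45 pm, 5:15 pm–7:45 pm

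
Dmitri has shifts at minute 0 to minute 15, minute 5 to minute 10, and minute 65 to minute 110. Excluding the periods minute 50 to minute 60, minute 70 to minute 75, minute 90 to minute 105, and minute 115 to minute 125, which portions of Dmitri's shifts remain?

Merge the first list: minute 0 to minute 15, minute 65 to minute 110.
minute 0 to minute 15: no B overlap → unchanged.
minute 65 to minute 110 minus B → minute 65 to minute 70, minute 75 to minute 90, minute 105 to minute 110.

minute 0 to minute 15, minute 65 to minute 70, minute 75 to minute 90, minute 105 to minute 110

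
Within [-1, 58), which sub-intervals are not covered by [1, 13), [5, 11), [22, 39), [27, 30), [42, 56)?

After merging, the occupied span is [1, 13), [22, 39), [42, 56).
Gaps within [-1, 58): [-1, 1), [13, 22), [39, 42), [56, 58).

[-1, 1) ∪ [13, 22) ∪ [39, 42) ∪ [56, 58)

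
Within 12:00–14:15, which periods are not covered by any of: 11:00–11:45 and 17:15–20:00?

Covered (merged): 11:00–11:45, 17:15–20:00.
Complement within 12:00–14:15: 12:00–14:15.

12:00–14:15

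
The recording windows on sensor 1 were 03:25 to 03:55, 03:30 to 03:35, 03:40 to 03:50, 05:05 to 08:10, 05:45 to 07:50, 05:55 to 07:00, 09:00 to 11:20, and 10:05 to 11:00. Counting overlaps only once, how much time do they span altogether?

5 h 55 min

Merged: 03:25–03:55, 05:05–08:10, 09:00–11:20.
Lengths: 30 min + 3 h 5 min + 2 h 20 min = 5 h 55 min.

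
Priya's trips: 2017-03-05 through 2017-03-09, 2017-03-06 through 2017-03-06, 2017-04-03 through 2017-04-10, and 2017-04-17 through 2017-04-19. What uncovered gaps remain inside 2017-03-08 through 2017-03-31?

The merged coverage is 2017-03-05 through 2017-03-09, 2017-04-03 through 2017-04-10, 2017-04-17 through 2017-04-19.
Gaps within 2017-03-08 through 2017-03-31: 2017-03-10 through 2017-03-31.

2017-03-10 through 2017-03-31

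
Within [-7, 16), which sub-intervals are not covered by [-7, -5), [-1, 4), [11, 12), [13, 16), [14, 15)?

The merged coverage is [-7, -5), [-1, 4), [11, 12), [13, 16).
Complement within [-7, 16): [-5, -1), [4, 11), [12, 13).

[-5, -1) ∪ [4, 11) ∪ [12, 13)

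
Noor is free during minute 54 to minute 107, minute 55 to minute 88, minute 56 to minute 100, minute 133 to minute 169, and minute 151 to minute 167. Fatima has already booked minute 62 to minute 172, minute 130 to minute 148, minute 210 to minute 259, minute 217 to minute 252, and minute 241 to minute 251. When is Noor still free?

minute 54 to minute 62

A, merged: minute 54 to minute 107, minute 133 to minute 169.
B, merged: minute 62 to minute 172, minute 210 to minute 259.
minute 54 to minute 107 with B removed leaves minute 54 to minute 62.
minute 133 to minute 169 lies entirely inside B → drops out.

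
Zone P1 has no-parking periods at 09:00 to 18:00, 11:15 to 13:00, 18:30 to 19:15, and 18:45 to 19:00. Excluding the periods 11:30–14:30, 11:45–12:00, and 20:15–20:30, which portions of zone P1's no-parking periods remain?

09:00–11:30, 14:30–18:00, 18:30–19:15

A, merged: 09:00–18:00, 18:30–19:15.
B, merged: 11:30–14:30, 20:15–20:30.
09:00–18:00 \ B = 09:00–11:30, 14:30–18:00.
18:30–19:15: nothing removed.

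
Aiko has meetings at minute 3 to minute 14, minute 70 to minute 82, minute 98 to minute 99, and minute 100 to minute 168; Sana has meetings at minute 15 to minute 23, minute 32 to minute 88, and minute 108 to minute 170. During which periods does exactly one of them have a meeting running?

A but not B: minute 3 to minute 14, minute 98 to minute 99, minute 100 to minute 108.
B but not A: minute 15 to minute 23, minute 32 to minute 70, minute 82 to minute 88, minute 168 to minute 170.
Combining gives A △ B.

minute 3 to minute 14, minute 15 to minute 23, minute 32 to minute 70, minute 82 to minute 88, minute 98 to minute 99, minute 100 to minute 108, minute 168 to minute 170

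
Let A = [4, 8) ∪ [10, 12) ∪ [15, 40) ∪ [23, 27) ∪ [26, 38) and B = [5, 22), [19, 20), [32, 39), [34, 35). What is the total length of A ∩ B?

First set merges to [4, 8), [10, 12), [15, 40).
Second set merges to [5, 22), [32, 39).
A ∩ B = [5, 8), [10, 12), [15, 22), [32, 39).
Total: 3 + 2 + 7 + 7 = 19.

19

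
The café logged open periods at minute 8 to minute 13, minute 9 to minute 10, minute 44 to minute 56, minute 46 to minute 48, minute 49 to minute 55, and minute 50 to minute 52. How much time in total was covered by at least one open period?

17 minutes

Merged: minute 8 to minute 13, minute 44 to minute 56.
Lengths: 5 minutes + 12 minutes = 17 minutes.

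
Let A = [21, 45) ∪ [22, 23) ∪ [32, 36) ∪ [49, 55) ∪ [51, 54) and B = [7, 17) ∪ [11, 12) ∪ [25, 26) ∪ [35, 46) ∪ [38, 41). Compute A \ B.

First set merges to [21, 45), [49, 55).
Second set merges to [7, 17), [25, 26), [35, 46).
[21, 45) minus B → [21, 25), [26, 35).
[49, 55): no B overlap → unchanged.

[21, 25) ∪ [26, 35) ∪ [49, 55)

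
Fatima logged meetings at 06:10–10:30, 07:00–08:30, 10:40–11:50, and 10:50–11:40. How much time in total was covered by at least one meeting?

Merged: 06:10-10:30, 10:40-11:50.
Lengths: 4 h 20 min + 1 h 10 min = 5 h 30 min.

5 h 30 min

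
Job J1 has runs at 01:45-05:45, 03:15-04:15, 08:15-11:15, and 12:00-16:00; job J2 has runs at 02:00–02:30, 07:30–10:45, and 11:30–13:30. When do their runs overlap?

A, merged: 01:45–05:45, 08:15–11:15, 12:00–16:00.
01:45–05:45 overlaps B on 02:00–02:30.
08:15–11:15 overlaps B on 08:15–10:45.
12:00–16:00 overlaps B on 12:00–13:30.

02:00–02:30, 08:15–10:45, 12:00–13:30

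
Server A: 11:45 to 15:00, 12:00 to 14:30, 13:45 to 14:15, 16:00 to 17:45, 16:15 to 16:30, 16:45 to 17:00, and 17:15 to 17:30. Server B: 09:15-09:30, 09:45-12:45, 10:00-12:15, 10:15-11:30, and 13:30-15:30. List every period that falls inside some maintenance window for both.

First set merges to 11:45-15:00, 16:00-17:45.
Second set merges to 09:15-09:30, 09:45-12:45, 13:30-15:30.
11:45-15:00 ∩ B → 11:45-12:45, 13:30-15:00.
16:00-17:45 meets no B interval.

11:45-12:45, 13:30-15:00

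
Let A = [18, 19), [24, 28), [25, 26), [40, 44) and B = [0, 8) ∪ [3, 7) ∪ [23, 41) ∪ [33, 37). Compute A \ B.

First set merges to [18, 19), [24, 28), [40, 44).
Second set merges to [0, 8), [23, 41).
[18, 19): nothing removed.
[24, 28): entirely removed.
[40, 44) \ B = [41, 44).

[18, 19) ∪ [41, 44)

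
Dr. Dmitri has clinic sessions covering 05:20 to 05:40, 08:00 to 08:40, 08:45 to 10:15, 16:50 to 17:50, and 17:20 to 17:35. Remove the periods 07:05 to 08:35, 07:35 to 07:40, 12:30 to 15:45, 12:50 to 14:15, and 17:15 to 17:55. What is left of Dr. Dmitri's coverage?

05:20–05:40, 08:35–08:40, 08:45–10:15, 16:50–17:15

A, merged: 05:20–05:40, 08:00–08:40, 08:45–10:15, 16:50–17:50.
B, merged: 07:05–08:35, 12:30–15:45, 17:15–17:55.
05:20–05:40 is untouched.
08:00–08:40 with B removed leaves 08:35–08:40.
08:45–10:15 is untouched.
16:50–17:50 with B removed leaves 16:50–17:15.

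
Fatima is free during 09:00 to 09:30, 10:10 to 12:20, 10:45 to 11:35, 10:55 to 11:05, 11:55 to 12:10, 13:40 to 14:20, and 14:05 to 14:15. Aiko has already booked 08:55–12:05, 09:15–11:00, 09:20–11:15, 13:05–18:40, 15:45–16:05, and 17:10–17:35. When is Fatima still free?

A, merged: 09:00–09:30, 10:10–12:20, 13:40–14:20.
B, merged: 08:55–12:05, 13:05–18:40.
09:00–09:30: fully covered by B → removed.
10:10–12:20 minus B → 12:05–12:20.
13:40–14:20: fully covered by B → removed.

12:05–12:20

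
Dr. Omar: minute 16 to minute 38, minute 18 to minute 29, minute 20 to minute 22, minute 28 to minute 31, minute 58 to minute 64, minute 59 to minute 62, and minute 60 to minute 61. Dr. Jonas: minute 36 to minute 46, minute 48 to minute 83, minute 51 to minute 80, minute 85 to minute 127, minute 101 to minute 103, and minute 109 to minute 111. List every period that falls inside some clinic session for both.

minute 36 to minute 38, minute 58 to minute 64

Merge the first list: minute 16 to minute 38, minute 58 to minute 64.
Merge the second list: minute 36 to minute 46, minute 48 to minute 83, minute 85 to minute 127.
minute 16 to minute 38 overlaps B on minute 36 to minute 38.
minute 58 to minute 64 overlaps B on minute 58 to minute 64.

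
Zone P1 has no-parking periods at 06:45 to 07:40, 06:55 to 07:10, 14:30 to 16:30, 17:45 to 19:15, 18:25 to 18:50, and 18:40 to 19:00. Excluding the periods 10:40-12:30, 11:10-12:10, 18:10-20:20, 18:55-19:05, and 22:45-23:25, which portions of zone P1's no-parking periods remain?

06:45–07:40, 14:30–16:30, 17:45–18:10

A, merged: 06:45–07:40, 14:30–16:30, 17:45–19:15.
B, merged: 10:40–12:30, 18:10–20:20, 22:45–23:25.
06:45–07:40 is untouched.
14:30–16:30 is untouched.
17:45–19:15 with B removed leaves 17:45–18:10.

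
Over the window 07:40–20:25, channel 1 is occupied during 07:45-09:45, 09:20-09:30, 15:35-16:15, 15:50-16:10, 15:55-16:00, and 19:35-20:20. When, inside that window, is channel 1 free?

07:40–07:45, 09:45–15:35, 16:15–19:35, 20:20–20:25

After merging, the occupied span is 07:45–09:45, 15:35–16:15, 19:35–20:20.
Gaps within 07:40–20:25: 07:40–07:45, 09:45–15:35, 16:15–19:35, 20:20–20:25.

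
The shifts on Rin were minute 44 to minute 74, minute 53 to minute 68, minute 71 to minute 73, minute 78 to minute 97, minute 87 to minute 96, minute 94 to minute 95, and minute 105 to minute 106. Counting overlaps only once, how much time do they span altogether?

Merged: minute 44 to minute 74, minute 78 to minute 97, minute 105 to minute 106.
Lengths: 30 minutes + 19 minutes + 1 minute = 50 minutes.

50 minutes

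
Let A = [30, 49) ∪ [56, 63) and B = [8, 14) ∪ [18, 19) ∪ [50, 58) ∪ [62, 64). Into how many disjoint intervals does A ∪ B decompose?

A ∪ B = [8, 14), [18, 19), [30, 49), [50, 64).
That is 4 disjoint pieces.

4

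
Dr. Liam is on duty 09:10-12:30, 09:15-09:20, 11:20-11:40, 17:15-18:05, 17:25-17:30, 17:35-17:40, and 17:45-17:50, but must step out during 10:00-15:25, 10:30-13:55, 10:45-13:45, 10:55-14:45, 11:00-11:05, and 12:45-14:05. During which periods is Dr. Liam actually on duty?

First set merges to 09:10-12:30, 17:15-18:05.
Second set merges to 10:00-15:25.
09:10-12:30 with B removed leaves 09:10-10:00.
17:15-18:05 is untouched.

09:10-10:00, 17:15-18:05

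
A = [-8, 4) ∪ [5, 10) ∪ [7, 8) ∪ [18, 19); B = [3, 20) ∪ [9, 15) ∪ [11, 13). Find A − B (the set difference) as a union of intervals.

Merge the first list: [-8, 4), [5, 10), [18, 19).
Merge the second list: [3, 20).
[-8, 4) \ B = [-8, 3).
[5, 10): entirely removed.
[18, 19): entirely removed.

[-8, 3)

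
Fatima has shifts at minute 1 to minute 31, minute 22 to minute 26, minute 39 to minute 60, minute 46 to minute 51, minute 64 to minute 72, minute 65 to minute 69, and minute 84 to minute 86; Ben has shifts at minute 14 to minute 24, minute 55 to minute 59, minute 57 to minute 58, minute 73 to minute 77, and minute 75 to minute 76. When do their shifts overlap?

minute 14 to minute 24, minute 55 to minute 59

First set merges to minute 1 to minute 31, minute 39 to minute 60, minute 64 to minute 72, minute 84 to minute 86.
Second set merges to minute 14 to minute 24, minute 55 to minute 59, minute 73 to minute 77.
minute 1 to minute 31 ∩ B → minute 14 to minute 24.
minute 39 to minute 60 ∩ B → minute 55 to minute 59.
minute 64 to minute 72 meets no B interval.
minute 84 to minute 86 meets no B interval.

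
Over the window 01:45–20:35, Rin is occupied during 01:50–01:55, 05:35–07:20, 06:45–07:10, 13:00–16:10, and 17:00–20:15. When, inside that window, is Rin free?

Covered (merged): 01:50-01:55, 05:35-07:20, 13:00-16:10, 17:00-20:15.
Gaps within 01:45-20:35: 01:45-01:50, 01:55-05:35, 07:20-13:00, 16:10-17:00, 20:15-20:35.

01:45-01:50, 01:55-05:35, 07:20-13:00, 16:10-17:00, 20:15-20:35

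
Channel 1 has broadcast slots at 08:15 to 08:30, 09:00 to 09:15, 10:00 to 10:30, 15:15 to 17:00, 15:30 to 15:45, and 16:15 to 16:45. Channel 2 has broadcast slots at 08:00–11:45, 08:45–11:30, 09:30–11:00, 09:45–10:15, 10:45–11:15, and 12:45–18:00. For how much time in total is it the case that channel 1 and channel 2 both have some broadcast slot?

A, merged: 08:15–08:30, 09:00–09:15, 10:00–10:30, 15:15–17:00.
B, merged: 08:00–11:45, 12:45–18:00.
A ∩ B = 08:15–08:30, 09:00–09:15, 10:00–10:30, 15:15–17:00.
Total: 15 min + 15 min + 30 min + 1 h 45 min = 2 h 45 min.

2 h 45 min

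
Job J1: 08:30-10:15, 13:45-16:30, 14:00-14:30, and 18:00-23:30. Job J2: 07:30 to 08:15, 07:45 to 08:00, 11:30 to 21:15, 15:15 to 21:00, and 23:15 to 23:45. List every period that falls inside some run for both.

13:45–16:30, 18:00–21:15, 23:15–23:30

Merge the first list: 08:30–10:15, 13:45–16:30, 18:00–23:30.
Merge the second list: 07:30–08:15, 11:30–21:15, 23:15–23:45.
08:30–10:15: no overlap with the second set.
13:45–16:30 meets the second set on 13:45–16:30.
18:00–23:30 meets the second set on 18:00–21:15, 23:15–23:30.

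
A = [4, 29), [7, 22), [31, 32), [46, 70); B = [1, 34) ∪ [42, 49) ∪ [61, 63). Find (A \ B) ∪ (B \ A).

[1, 4) ∪ [29, 31) ∪ [32, 34) ∪ [42, 46) ∪ [49, 61) ∪ [63, 70)

A, merged: [4, 29), [31, 32), [46, 70).
A but not B: [49, 61), [63, 70).
B but not A: [1, 4), [29, 31), [32, 34), [42, 46).
Combining gives A △ B.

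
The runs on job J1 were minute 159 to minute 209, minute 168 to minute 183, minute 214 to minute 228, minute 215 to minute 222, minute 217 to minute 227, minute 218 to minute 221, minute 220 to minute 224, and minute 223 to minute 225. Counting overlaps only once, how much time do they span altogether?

64 minutes

Merged: minute 159 to minute 209, minute 214 to minute 228.
Lengths: 50 minutes + 14 minutes = 64 minutes.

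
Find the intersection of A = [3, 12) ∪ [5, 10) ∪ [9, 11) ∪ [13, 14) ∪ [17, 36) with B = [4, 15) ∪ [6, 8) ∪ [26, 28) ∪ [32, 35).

[4, 12) ∪ [13, 14) ∪ [26, 28) ∪ [32, 35)

First set merges to [3, 12), [13, 14), [17, 36).
Second set merges to [4, 15), [26, 28), [32, 35).
[3, 12) overlaps B on [4, 12).
[13, 14) overlaps B on [13, 14).
[17, 36) overlaps B on [26, 28), [32, 35).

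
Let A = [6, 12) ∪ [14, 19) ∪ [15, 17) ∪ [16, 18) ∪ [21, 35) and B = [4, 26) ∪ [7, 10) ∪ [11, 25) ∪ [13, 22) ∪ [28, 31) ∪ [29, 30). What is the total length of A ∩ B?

19

A, merged: [6, 12), [14, 19), [21, 35).
B, merged: [4, 26), [28, 31).
A ∩ B = [6, 12), [14, 19), [21, 26), [28, 31).
Total: 6 + 5 + 5 + 3 = 19.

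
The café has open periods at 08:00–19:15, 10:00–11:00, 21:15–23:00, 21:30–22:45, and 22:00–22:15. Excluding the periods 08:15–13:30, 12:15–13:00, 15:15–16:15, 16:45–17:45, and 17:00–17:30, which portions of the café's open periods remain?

A, merged: 08:00-19:15, 21:15-23:00.
B, merged: 08:15-13:30, 15:15-16:15, 16:45-17:45.
08:00-19:15 \ B = 08:00-08:15, 13:30-15:15, 16:15-16:45, 17:45-19:15.
21:15-23:00: nothing removed.

08:00-08:15, 13:30-15:15, 16:15-16:45, 17:45-19:15, 21:15-23:00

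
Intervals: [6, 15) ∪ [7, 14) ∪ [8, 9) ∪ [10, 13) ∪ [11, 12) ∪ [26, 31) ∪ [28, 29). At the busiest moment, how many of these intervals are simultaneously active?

4

At 11, 4 of the intervals are simultaneously active.
No point has more.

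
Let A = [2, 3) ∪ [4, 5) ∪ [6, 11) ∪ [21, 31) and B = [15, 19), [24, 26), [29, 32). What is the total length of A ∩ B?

4

A ∩ B = [24, 26), [29, 31).
Total: 2 + 2 = 4.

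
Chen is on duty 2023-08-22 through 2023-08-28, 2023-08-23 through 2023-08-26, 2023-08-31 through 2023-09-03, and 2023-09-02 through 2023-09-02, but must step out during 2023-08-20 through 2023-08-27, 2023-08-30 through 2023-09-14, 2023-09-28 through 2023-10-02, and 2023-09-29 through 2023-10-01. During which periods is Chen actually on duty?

Merge the first list: 2023-08-22 through 2023-08-28, 2023-08-31 through 2023-09-03.
Merge the second list: 2023-08-20 through 2023-08-27, 2023-08-30 through 2023-09-14, 2023-09-28 through 2023-10-02.
2023-08-22 through 2023-08-28 with B removed leaves 2023-08-28 through 2023-08-28.
2023-08-31 through 2023-09-03 lies entirely inside B → drops out.

2023-08-28 through 2023-08-28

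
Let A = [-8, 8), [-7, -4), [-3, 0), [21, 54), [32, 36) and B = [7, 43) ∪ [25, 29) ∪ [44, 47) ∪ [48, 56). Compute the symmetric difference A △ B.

[-8, 7) ∪ [8, 21) ∪ [43, 44) ∪ [47, 48) ∪ [54, 56)

A, merged: [-8, 8), [21, 54).
B, merged: [7, 43), [44, 47), [48, 56).
A but not B: [-8, 7), [43, 44), [47, 48).
B but not A: [8, 21), [54, 56).
Combining gives A △ B.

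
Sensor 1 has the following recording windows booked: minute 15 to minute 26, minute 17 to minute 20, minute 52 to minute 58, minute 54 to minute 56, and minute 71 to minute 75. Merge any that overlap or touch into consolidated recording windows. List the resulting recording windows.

minute 17 to minute 20 overlaps/touches minute 15 to minute 26 → extend to minute 15 to minute 26.
minute 52 to minute 58 is disjoint → start new block.
minute 54 to minute 56 overlaps/touches minute 52 to minute 58 → extend to minute 52 to minute 58.
minute 71 to minute 75 is disjoint → start new block.

minute 15 to minute 26, minute 52 to minute 58, minute 71 to minute 75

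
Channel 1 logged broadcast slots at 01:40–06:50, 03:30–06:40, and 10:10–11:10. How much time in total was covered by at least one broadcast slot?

6 h 10 min

Merged: 01:40-06:50, 10:10-11:10.
Lengths: 5 h 10 min + 1 h = 6 h 10 min.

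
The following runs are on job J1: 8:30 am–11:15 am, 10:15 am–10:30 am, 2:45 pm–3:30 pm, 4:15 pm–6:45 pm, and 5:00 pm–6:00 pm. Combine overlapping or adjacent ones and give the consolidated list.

8:30 am–11:15 am, 2:45 pm–3:30 pm, 4:15 pm–6:45 pm

10:15 am–10:30 am overlaps/touches 8:30 am–11:15 am → extend to 8:30 am–11:15 am.
2:45 pm–3:30 pm is disjoint → start new block.
4:15 pm–6:45 pm is disjoint → start new block.
5:00 pm–6:00 pm overlaps/touches 4:15 pm–6:45 pm → extend to 4:15 pm–6:45 pm.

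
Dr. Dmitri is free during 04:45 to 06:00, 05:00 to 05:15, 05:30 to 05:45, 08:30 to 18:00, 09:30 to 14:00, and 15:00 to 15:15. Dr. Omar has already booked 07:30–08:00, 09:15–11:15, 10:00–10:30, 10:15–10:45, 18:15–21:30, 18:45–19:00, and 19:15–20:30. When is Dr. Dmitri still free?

A, merged: 04:45–06:00, 08:30–18:00.
B, merged: 07:30–08:00, 09:15–11:15, 18:15–21:30.
04:45–06:00: no B overlap → unchanged.
08:30–18:00 minus B → 08:30–09:15, 11:15–18:00.

04:45–06:00, 08:30–09:15, 11:15–18:00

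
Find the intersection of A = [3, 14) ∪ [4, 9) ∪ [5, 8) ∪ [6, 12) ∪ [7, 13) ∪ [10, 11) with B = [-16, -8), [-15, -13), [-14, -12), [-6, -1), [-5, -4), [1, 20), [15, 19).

[3, 14)

First set merges to [3, 14).
Second set merges to [-16, -8), [-6, -1), [1, 20).
[3, 14) ∩ B → [3, 14).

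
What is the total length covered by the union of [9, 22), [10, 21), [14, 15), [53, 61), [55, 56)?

21

Merged: [9, 22), [53, 61).
Lengths: 13 + 8 = 21.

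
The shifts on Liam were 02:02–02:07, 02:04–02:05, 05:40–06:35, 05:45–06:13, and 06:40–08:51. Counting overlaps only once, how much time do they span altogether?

3 h 11 min

Merged: 02:02-02:07, 05:40-06:35, 06:40-08:51.
Lengths: 5 min + 55 min + 2 h 11 min = 3 h 11 min.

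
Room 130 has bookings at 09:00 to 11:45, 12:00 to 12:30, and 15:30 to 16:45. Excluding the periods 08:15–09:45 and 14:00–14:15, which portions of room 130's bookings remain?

09:00-11:45 with B removed leaves 09:45-11:45.
12:00-12:30 is untouched.
15:30-16:45 is untouched.

09:45-11:45, 12:00-12:30, 15:30-16:45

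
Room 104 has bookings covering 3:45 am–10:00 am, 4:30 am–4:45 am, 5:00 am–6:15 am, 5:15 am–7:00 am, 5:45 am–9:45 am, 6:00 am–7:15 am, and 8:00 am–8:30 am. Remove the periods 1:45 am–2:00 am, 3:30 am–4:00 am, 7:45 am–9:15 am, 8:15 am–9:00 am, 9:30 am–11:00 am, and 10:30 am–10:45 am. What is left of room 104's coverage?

Merge the first list: 3:45 am–10:00 am.
Merge the second list: 1:45 am–2:00 am, 3:30 am–4:00 am, 7:45 am–9:15 am, 9:30 am–11:00 am.
3:45 am–10:00 am with B removed leaves 4:00 am–7:45 am, 9:15 am–9:30 am.

4:00 am–7:45 am, 9:15 am–9:30 am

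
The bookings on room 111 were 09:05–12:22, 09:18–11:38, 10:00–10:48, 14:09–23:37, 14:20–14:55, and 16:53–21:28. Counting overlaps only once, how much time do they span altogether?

12 h 45 min

Merged: 09:05-12:22, 14:09-23:37.
Lengths: 3 h 17 min + 9 h 28 min = 12 h 45 min.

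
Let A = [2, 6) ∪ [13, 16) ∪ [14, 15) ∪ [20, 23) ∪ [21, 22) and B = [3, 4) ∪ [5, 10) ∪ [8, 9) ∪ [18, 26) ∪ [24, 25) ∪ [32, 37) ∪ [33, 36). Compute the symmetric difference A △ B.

[2, 3) ∪ [4, 5) ∪ [6, 10) ∪ [13, 16) ∪ [18, 20) ∪ [23, 26) ∪ [32, 37)

First set merges to [2, 6), [13, 16), [20, 23).
Second set merges to [3, 4), [5, 10), [18, 26), [32, 37).
A \ B = [2, 3), [4, 5), [13, 16).
B \ A = [6, 10), [18, 20), [23, 26), [32, 37).
Union of the two gives the symmetric difference.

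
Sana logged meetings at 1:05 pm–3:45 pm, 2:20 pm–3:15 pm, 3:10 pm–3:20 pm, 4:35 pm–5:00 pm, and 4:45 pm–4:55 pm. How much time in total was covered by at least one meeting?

Merged: 1:05 pm–3:45 pm, 4:35 pm–5:00 pm.
Lengths: 2 h 40 min + 25 min = 3 h 5 min.

3 h 5 min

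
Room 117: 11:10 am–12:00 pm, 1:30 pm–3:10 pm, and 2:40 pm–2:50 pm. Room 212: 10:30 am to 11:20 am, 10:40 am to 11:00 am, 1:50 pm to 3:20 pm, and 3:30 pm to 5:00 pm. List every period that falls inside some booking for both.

11:10 am-11:20 am, 1:50 pm-3:10 pm

A, merged: 11:10 am-12:00 pm, 1:30 pm-3:10 pm.
B, merged: 10:30 am-11:20 am, 1:50 pm-3:20 pm, 3:30 pm-5:00 pm.
11:10 am-12:00 pm meets the second set on 11:10 am-11:20 am.
1:30 pm-3:10 pm meets the second set on 1:50 pm-3:10 pm.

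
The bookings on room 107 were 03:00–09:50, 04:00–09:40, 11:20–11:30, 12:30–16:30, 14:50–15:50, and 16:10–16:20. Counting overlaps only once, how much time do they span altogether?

Merged: 03:00–09:50, 11:20–11:30, 12:30–16:30.
Lengths: 6 h 50 min + 10 min + 4 h = 11 h.

11 h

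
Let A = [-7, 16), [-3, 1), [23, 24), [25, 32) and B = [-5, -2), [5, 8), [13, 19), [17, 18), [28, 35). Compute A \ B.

Merge the first list: [-7, 16), [23, 24), [25, 32).
Merge the second list: [-5, -2), [5, 8), [13, 19), [28, 35).
[-7, 16) \ B = [-7, -5), [-2, 5), [8, 13).
[23, 24): nothing removed.
[25, 32) \ B = [25, 28).

[-7, -5) ∪ [-2, 5) ∪ [8, 13) ∪ [23, 24) ∪ [25, 28)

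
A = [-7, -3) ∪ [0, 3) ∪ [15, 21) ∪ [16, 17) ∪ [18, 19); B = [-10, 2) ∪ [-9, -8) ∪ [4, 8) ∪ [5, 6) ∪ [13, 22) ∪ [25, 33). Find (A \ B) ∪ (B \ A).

[-10, -7) ∪ [-3, 0) ∪ [2, 3) ∪ [4, 8) ∪ [13, 15) ∪ [21, 22) ∪ [25, 33)

First set merges to [-7, -3), [0, 3), [15, 21).
Second set merges to [-10, 2), [4, 8), [13, 22), [25, 33).
A \ B = [2, 3).
B \ A = [-10, -7), [-3, 0), [4, 8), [13, 15), [21, 22), [25, 33).
Union of the two gives the symmetric difference.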